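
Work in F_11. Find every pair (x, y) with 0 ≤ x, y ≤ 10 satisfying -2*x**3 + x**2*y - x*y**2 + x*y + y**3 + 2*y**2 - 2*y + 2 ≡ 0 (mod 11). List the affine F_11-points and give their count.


Affine F_11-points: {(0, 7), (1, 0), (1, 10), (2, 4), (4, 4), (6, 3), (7, 4), (8, 1)}; count = 8.

For each of the 121 pairs (x, y) ∈ F_11², evaluate f(x, y) mod 11. Record the zeros.
  x = 0: [0↦2, 1↦3, 2↦3, 3↦8, 4↦2, 5↦2, 6↦3, 7↦0, 8↦10, 9↦6, 10↦5]  zeros at y ∈ {7}
  x = 1: [0↦0, 1↦2, 2↦1, 3↦3, 4↦3, 5↦7, 6↦10, 7↦7, 8↦4, 9↦7, 10↦0]  zeros at y ∈ {0, 10}
  x = 2: [0↦8, 1↦2, 2↦2, 3↦3, 4↦0, 5↦10, 6↦6, 7↦5, 8↦2, 9↦3, 10↦3]  zeros at y ∈ {4}
  x = 3: [0↦3, 1↦2, 2↦5, 3↦7, 4↦3, 5↦10, 6↦1, 7↦4, 8↦3, 9↦4, 10↦2]  zeros at y ∈ ∅
  x = 4: [0↦6, 1↦1, 2↦9, 3↦3, 4↦0, 5↦6, 6↦5, 7↦3, 8↦6, 9↦9, 10↦7]  zeros at y ∈ {4}
  x = 5: [0↦5, 1↦9, 2↦2, 3↦1, 4↦1, 5↦8, 6↦6, 7↦1, 8↦10, 9↦6, 10↦6]  zeros at y ∈ ∅
  x = 6: [0↦10, 1↦3, 2↦5, 3↦0, 4↦5, 5↦4, 6↦3, 7↦8, 8↦3, 9↦5, 10↦9]  zeros at y ∈ {3}
  x = 7: [0↦9, 1↦4, 2↦6, 3↦10, 4↦0, 5↦4, 6↦6, 7↦1, 8↦6, 9↦5, 10↦4]  zeros at y ∈ {4}
  x = 8: [0↦1, 1↦0, 2↦4, 3↦8, 4↦7, 5↦7, 6↦3, 7↦1, 8↦7, 9↦5, 10↦1]  zeros at y ∈ {1}
  x = 9: [0↦7, 1↦1, 2↦9, 3↦4, 4↦3, 5↦1, 6↦4, 7↦7, 8↦5, 9↦4, 10↦10]  zeros at y ∈ ∅
  x = 10: [0↦4, 1↦6, 2↦9, 3↦8, 4↦9, 5↦7, 6↦8, 7↦7, 8↦10, 9↦1, 10↦8]  zeros at y ∈ ∅
Collecting zeros: affine points = {(0, 7), (1, 0), (1, 10), (2, 4), (4, 4), (6, 3), (7, 4), (8, 1)}.
Total count |C(F_11)_aff| = 8.


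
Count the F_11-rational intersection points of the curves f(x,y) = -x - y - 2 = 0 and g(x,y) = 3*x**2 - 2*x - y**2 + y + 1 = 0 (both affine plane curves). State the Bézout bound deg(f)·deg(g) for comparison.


Common zeros: {(2, 7), (7, 2)}; count = 2; Bézout bound = 2.

deg(f) = 1, deg(g) = 2, so Bézout bound = 2.
Scan x ∈ F_11. For each x, list the y ∈ F_11 with f(x, y) ≡ 0 and those with g(x, y) ≡ 0 (mod 11); the common zeros in that column are the intersection.
  x = 0: f ≡ 0 at y ∈ {9}; g ≡ 0 at y ∈ {4, 8}; common: ∅.
  x = 1: f ≡ 0 at y ∈ {8}; g ≡ 0 at y ∈ {2, 10}; common: ∅.
  x = 2: f ≡ 0 at y ∈ {7}; g ≡ 0 at y ∈ {5, 7}; common: {7}.
  x = 3: f ≡ 0 at y ∈ {6}; g ≡ 0 at y ∈ {0, 1}; common: ∅.
  x = 4: f ≡ 0 at y ∈ {5}; g ≡ 0 at y ∈ {6}; common: ∅.
  x = 5: f ≡ 0 at y ∈ {4}; g ≡ 0 at y ∈ {0, 1}; common: ∅.
  x = 6: f ≡ 0 at y ∈ {3}; g ≡ 0 at y ∈ {5, 7}; common: ∅.
  x = 7: f ≡ 0 at y ∈ {2}; g ≡ 0 at y ∈ {2, 10}; common: {2}.
  x = 8: f ≡ 0 at y ∈ {1}; g ≡ 0 at y ∈ {4, 8}; common: ∅.
  x = 9: f ≡ 0 at y ∈ {0}; g ≡ 0 at y ∈ {3, 9}; common: ∅.
  x = 10: f ≡ 0 at y ∈ {10}; g ≡ 0 at y ∈ {3, 9}; common: ∅.
Collecting: common zeros = {(2, 7), (7, 2)}, so the count is 2.
Comparison with the Bézout bound: 2 ≤ 2 = deg(f)·deg(g), as expected for curves with no common component (the bound is attained).


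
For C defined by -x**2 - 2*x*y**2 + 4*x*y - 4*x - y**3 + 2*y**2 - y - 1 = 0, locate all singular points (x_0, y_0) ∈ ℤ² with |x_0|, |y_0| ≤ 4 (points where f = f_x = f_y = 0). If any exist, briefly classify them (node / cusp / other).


Singular points: {(-1, 1)}; classification: node.

Compute partial derivatives:
  f_x = -2*x - 2*y**2 + 4*y - 4.
  f_y = -4*x*y + 4*x - 3*y**2 + 4*y - 1.
Scan x_0 ∈ {−4, ..., 4}. For each x_0, f_y(x_0, y) is a polynomial in y; find its integer roots y ∈ {−4, ..., 4}, then test f_x and f at those candidates.
  x = -4: f_y(-4, y) = -3*y**2 + 20*y - 17; vanishes at y ∈ {1}. (-4, 1): f_x = 6 ≠ 0.
  x = -3: f_y(-3, y) = -3*y**2 + 16*y - 13; vanishes at y ∈ {1}. (-3, 1): f_x = 4 ≠ 0.
  x = -2: f_y(-2, y) = -3*y**2 + 12*y - 9; vanishes at y ∈ {1, 3}. (-2, 1): f_x = 2 ≠ 0; (-2, 3): f_x = -6 ≠ 0.
  x = -1: f_y(-1, y) = -3*y**2 + 8*y - 5; vanishes at y ∈ {1}. (-1, 1): f_x = 0, f = 0 — SINGULAR.
  x = 0: f_y(0, y) = -3*y**2 + 4*y - 1; vanishes at y ∈ {1}. (0, 1): f_x = -2 ≠ 0.
  x = 1: f_y(1, y) = 3 - 3*y**2; vanishes at y ∈ {-1, 1}. (1, -1): f_x = -12 ≠ 0; (1, 1): f_x = -4 ≠ 0.
  x = 2: f_y(2, y) = -3*y**2 - 4*y + 7; vanishes at y ∈ {1}. (2, 1): f_x = -6 ≠ 0.
  x = 3: f_y(3, y) = -3*y**2 - 8*y + 11; vanishes at y ∈ {1}. (3, 1): f_x = -8 ≠ 0.
  x = 4: f_y(4, y) = -3*y**2 - 12*y + 15; vanishes at y ∈ {1}. (4, 1): f_x = -10 ≠ 0.
Only singular point on the grid: (-1, 1).
Classify: substitute x = -1 + u, y = 1 + v and expand: f = -u**2 - 2*u*v**2 - v**3 + v**2.
No constant or linear terms (consistent with a singular point). Quadratic part: -u**2 + v**2. Cubic part: -2*u*v**2 - v**3.
The quadratic part v**2 - u**2 = (v − u)(v + u) splits into two distinct linear factors, so there are two distinct tangent lines y − 1 = ±(x − -1) — this is a node (ordinary double point).
Classification: node.


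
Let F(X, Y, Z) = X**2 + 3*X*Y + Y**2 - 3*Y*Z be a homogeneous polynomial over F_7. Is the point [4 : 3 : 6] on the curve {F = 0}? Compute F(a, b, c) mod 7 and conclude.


F(4,3,6) ≡ 0 (mod 7); P is on the curve.

Evaluate F(4, 3, 6) term-by-term (mod 7).
  X**2 ↦ 1·16·1·1 = 16
  3*X*Y ↦ 3·4·3·1 = 36
  Y**2 ↦ 1·1·9·1 = 9
  -3*Y*Z ↦ -3·1·3·6 = -54
Sum: F(4, 3, 6) = (16) + (36) + (9) + (-54) = 7.
Reducing mod 7: 7 ≡ 0 (mod 7).
Since F(a, b, c) ≡ 0 (mod 7), P lies on the curve.


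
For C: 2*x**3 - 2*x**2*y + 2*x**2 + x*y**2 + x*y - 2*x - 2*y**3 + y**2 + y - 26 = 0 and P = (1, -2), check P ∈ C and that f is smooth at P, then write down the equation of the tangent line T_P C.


Tangent line at P: 18*x - 32*y - 82 = 0.

Step 1: f(1, -2) = 0, so P lies on C.
Step 2: partial derivatives
  f_x(x, y) = 6*x**2 - 4*x*y + 4*x + y**2 + y - 2, f_y(x, y) = -2*x**2 + 2*x*y + x - 6*y**2 + 2*y + 1.
  f_x(P) = 18, f_y(P) = -32 (gradient nonzero, so P is smooth).
Step 3: tangent line at P: 18·(x − 1) + -32·(y − -2) = 0.
Expanding: 18*x - 32*y - 82 = 0.


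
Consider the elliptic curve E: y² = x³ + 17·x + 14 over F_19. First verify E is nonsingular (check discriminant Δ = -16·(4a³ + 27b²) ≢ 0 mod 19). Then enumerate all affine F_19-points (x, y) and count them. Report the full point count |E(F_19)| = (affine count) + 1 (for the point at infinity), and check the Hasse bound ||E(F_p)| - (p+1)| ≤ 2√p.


Affine points = {(3, 4), (3, 15), (6, 3), (6, 16), (7, 1), (7, 18), (8, 4), (8, 15), (10, 5), (10, 14), (13, 0)}; affine count = 11; |E(F_19)| = 12.

Discriminant check: Δ ∝ 4a³ + 27b² = 4·17³ + 27·14² = 4·4913 + 27·196 ≡ 16 (mod 19). Nonzero ⇒ E is nonsingular.
For each x ∈ F_19, compute rhs = x³ + 17·x + 14 mod 19, then count y ∈ F_19 with y² ≡ rhs.
  x = 0: rhs = 14, matching y values: none (0 points).
  x = 1: rhs = 13, matching y values: none (0 points).
  x = 2: rhs = 18, matching y values: none (0 points).
  x = 3: rhs = 16, matching y values: 4, 15 (2 points).
  x = 4: rhs = 13, matching y values: none (0 points).
  x = 5: rhs = 15, matching y values: none (0 points).
  x = 6: rhs = 9, matching y values: 3, 16 (2 points).
  x = 7: rhs = 1, matching y values: 1, 18 (2 points).
  x = 8: rhs = 16, matching y values: 4, 15 (2 points).
  x = 9: rhs = 3, matching y values: none (0 points).
  x = 10: rhs = 6, matching y values: 5, 14 (2 points).
  x = 11: rhs = 12, matching y values: none (0 points).
  x = 12: rhs = 8, matching y values: none (0 points).
  x = 13: rhs = 0, matching y values: 0 (1 points).
  x = 14: rhs = 13, matching y values: none (0 points).
  x = 15: rhs = 15, matching y values: none (0 points).
  x = 16: rhs = 12, matching y values: none (0 points).
  x = 17: rhs = 10, matching y values: none (0 points).
  x = 18: rhs = 15, matching y values: none (0 points).
Total affine count: 11.
Full point count |E(F_19)| = 11 + 1 = 12.
Hasse bound: |12 − (19+1)| = |-8| = 8 ≤ 2√19 ≈ 8.7178 ✓.


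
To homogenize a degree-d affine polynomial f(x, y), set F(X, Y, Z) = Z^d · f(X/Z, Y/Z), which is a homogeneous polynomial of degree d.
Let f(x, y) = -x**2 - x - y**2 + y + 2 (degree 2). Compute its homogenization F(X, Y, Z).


F(X, Y, Z) = -X**2 - X*Z - Y**2 + Y*Z + 2*Z**2

deg(f) = 2.
Substitute x = X/Z, y = Y/Z into f, then multiply by Z^2.
  monomial -1·x^2·y^0 ↦ -1·X^2·Y^0·Z^0.
  monomial -1·x^1·y^0 ↦ -1·X^1·Y^0·Z^1.
  monomial -1·x^0·y^2 ↦ -1·X^0·Y^2·Z^0.
  monomial 1·x^0·y^1 ↦ 1·X^0·Y^1·Z^1.
  monomial 2·x^0·y^0 ↦ 2·X^0·Y^0·Z^2.
Collecting: F(X, Y, Z) = -X**2 - X*Z - Y**2 + Y*Z + 2*Z**2.


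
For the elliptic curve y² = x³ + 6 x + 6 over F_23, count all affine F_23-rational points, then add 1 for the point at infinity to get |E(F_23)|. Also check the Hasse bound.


Affine points = {(0, 11), (0, 12), (1, 6), (1, 17), (2, 7), (2, 16), (4, 5), (4, 18), (5, 0), (7, 0), (10, 10), (10, 13), (11, 0), (12, 9), (12, 14), (13, 2), (13, 21), (16, 9), (16, 14), (18, 9), (18, 14), (21, 3), (21, 20)}; affine count = 23; |E(F_23)| = 24.

Discriminant check: Δ ∝ 4a³ + 27b² = 4·6³ + 27·6² = 4·216 + 27·36 ≡ 19 (mod 23). Nonzero ⇒ E is nonsingular.
For each x ∈ F_23, compute rhs = x³ + 6·x + 6 mod 23, then count y ∈ F_23 with y² ≡ rhs.
  x = 0: rhs = 6, matching y values: 11, 12 (2 points).
  x = 1: rhs = 13, matching y values: 6, 17 (2 points).
  x = 2: rhs = 3, matching y values: 7, 16 (2 points).
  x = 3: rhs = 5, matching y values: none (0 points).
  x = 4: rhs = 2, matching y values: 5, 18 (2 points).
  x = 5: rhs = 0, matching y values: 0 (1 points).
  x = 6: rhs = 5, matching y values: none (0 points).
  x = 7: rhs = 0, matching y values: 0 (1 points).
  x = 8: rhs = 14, matching y values: none (0 points).
  x = 9: rhs = 7, matching y values: none (0 points).
  x = 10: rhs = 8, matching y values: 10, 13 (2 points).
  x = 11: rhs = 0, matching y values: 0 (1 points).
  x = 12: rhs = 12, matching y values: 9, 14 (2 points).
  x = 13: rhs = 4, matching y values: 2, 21 (2 points).
  x = 14: rhs = 5, matching y values: none (0 points).
  x = 15: rhs = 21, matching y values: none (0 points).
  x = 16: rhs = 12, matching y values: 9, 14 (2 points).
  x = 17: rhs = 7, matching y values: none (0 points).
  x = 18: rhs = 12, matching y values: 9, 14 (2 points).
  x = 19: rhs = 10, matching y values: none (0 points).
  x = 20: rhs = 7, matching y values: none (0 points).
  x = 21: rhs = 9, matching y values: 3, 20 (2 points).
  x = 22: rhs = 22, matching y values: none (0 points).
Total affine count: 23.
Full point count |E(F_23)| = 23 + 1 = 24.
Hasse bound: |24 − (23+1)| = |0| = 0 ≤ 2√23 ≈ 9.5917 ✓.


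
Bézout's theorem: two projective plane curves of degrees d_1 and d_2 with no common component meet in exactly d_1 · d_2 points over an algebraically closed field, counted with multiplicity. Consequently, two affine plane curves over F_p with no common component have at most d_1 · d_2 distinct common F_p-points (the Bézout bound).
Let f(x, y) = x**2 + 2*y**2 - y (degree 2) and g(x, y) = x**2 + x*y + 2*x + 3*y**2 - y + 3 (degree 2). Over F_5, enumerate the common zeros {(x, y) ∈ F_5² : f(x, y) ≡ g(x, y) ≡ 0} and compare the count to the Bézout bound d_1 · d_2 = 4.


Common zeros: {(2, 1), (2, 2)}; count = 2; Bézout bound = 4.

deg(f) = 2, deg(g) = 2, so Bézout bound = 4.
Scan x ∈ F_5. For each x, list the y ∈ F_5 with f(x, y) ≡ 0 and those with g(x, y) ≡ 0 (mod 5); the common zeros in that column are the intersection.
  x = 0: f ≡ 0 at y ∈ {0, 3}; g ≡ 0 at y ∈ {1}; common: ∅.
  x = 1: f ≡ 0 at y ∈ ∅; g ≡ 0 at y ∈ ∅; common: ∅.
  x = 2: f ≡ 0 at y ∈ {1, 2}; g ≡ 0 at y ∈ {1, 2}; common: {1, 2}.
  x = 3: f ≡ 0 at y ∈ {1, 2}; g ≡ 0 at y ∈ ∅; common: ∅.
  x = 4: f ≡ 0 at y ∈ ∅; g ≡ 0 at y ∈ {2}; common: ∅.
Collecting: common zeros = {(2, 1), (2, 2)}, so the count is 2.
Comparison with the Bézout bound: 2 ≤ 4 = deg(f)·deg(g), as expected for curves with no common component (the affine F_5-count falls short of the bound because intersections may lie at infinity, over extension fields, or carry multiplicity).


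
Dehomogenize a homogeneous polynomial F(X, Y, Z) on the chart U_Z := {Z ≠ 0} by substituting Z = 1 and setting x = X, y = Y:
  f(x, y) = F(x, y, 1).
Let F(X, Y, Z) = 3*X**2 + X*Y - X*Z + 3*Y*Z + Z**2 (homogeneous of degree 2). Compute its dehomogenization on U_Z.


f(x, y) = 3*x**2 + x*y - x + 3*y + 1

On U_Z we set Z = 1. Each monomial c·X^i·Y^j·Z^k in F becomes c·x^i·y^j·1^k = c·x^i·y^j.
Substituting Z = 1: F(X, Y, 1) = 3*x**2 + x*y - x + 3*y + 1.
Note: deg(f) ≤ deg(F) = 2; strict inequality happens when F is divisible by Z (lost terms).


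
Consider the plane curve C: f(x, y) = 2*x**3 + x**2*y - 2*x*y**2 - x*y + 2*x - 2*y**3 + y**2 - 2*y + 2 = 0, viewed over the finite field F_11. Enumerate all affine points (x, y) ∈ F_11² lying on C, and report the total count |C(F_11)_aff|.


Affine F_11-points: {(0, 7), (1, 9), (2, 0), (2, 4), (3, 10), (4, 8), (6, 7), (7, 7), (9, 1)}; count = 9.

For each of the 121 pairs (x, y) ∈ F_11², evaluate f(x, y) mod 11. Record the zeros.
  x = 0: [0↦2, 1↦10, 2↦8, 3↦6, 4↦3, 5↦9, 6↦1, 7↦0, 8↦5, 9↦4, 10↦7]  zeros at y ∈ {7}
  x = 1: [0↦6, 1↦1, 2↦4, 3↦3, 4↦8, 5↦7, 6↦10, 7↦5, 8↦2, 9↦0, 10↦9]  zeros at y ∈ {9}
  x = 2: [0↦0, 1↦6, 2↦5, 3↦7, 4↦0, 5↦5, 6↦10, 7↦3, 8↦5, 9↦4, 10↦10]  zeros at y ∈ {0, 4}
  x = 3: [0↦7, 1↦4, 2↦1, 3↦8, 4↦2, 5↦4, 6↦2, 7↦6, 8↦4, 9↦6, 10↦0]  zeros at y ∈ {10}
  x = 4: [0↦6, 1↦7, 2↦4, 3↦7, 4↦4, 5↦5, 6↦9, 7↦4, 8↦0, 9↦7, 10↦2]  zeros at y ∈ {8}
  x = 5: [0↦9, 1↦5, 2↦4, 3↦5, 4↦7, 5↦9, 6↦10, 7↦9, 8↦5, 9↦8, 10↦6]  zeros at y ∈ ∅
  x = 6: [0↦6, 1↦10, 2↦2, 3↦3, 4↦1, 5↦6, 6↦6, 7↦0, 8↦9, 9↦10, 10↦2]  zeros at y ∈ {7}
  x = 7: [0↦9, 1↦1, 2↦10, 3↦2, 4↦9, 5↦8, 6↦9, 7↦0, 8↦2, 9↦3, 10↦2]  zeros at y ∈ {7}
  x = 8: [0↦8, 1↦1, 2↦7, 3↦3, 4↦10, 5↦5, 6↦9, 7↦10, 8↦7, 9↦10, 10↦7]  zeros at y ∈ ∅
  x = 9: [0↦4, 1↦0, 2↦5, 3↦7, 4↦5, 5↦9, 6↦7, 7↦9, 8↦3, 9↦10, 10↦7]  zeros at y ∈ {1}
  x = 10: [0↦9, 1↦10, 2↦5, 3↦4, 4↦6, 5↦10, 6↦4, 7↦9, 8↦2, 9↦4, 10↦3]  zeros at y ∈ ∅
Collecting zeros: affine points = {(0, 7), (1, 9), (2, 0), (2, 4), (3, 10), (4, 8), (6, 7), (7, 7), (9, 1)}.
Total count |C(F_11)_aff| = 9.


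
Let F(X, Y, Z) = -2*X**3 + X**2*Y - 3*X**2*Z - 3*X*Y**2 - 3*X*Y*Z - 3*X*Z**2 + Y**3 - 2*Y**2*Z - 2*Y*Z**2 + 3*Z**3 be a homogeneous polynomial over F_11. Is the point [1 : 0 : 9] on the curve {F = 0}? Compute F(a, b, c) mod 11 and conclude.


F(1,0,9) ≡ 1 (mod 11); P is NOT on the curve.

Evaluate F(1, 0, 9) term-by-term (mod 11).
  -2*X**3 ↦ -2·1·1·1 = -2
  X**2*Y ↦ 1·1·0·1 = 0
  -3*X**2*Z ↦ -3·1·1·9 = -27
  -3*X*Y**2 ↦ -3·1·0·1 = 0
  -3*X*Y*Z ↦ -3·1·0·9 = 0
  -3*X*Z**2 ↦ -3·1·1·81 = -243
  Y**3 ↦ 1·1·0·1 = 0
  -2*Y**2*Z ↦ -2·1·0·9 = 0
  -2*Y*Z**2 ↦ -2·1·0·81 = 0
  3*Z**3 ↦ 3·1·1·729 = 2187
Sum: F(1, 0, 9) = (-2) + (0) + (-27) + (0) + (0) + (-243) + (0) + (0) + (0) + (2187) = 1915.
Reducing mod 11: 1915 ≡ 1 (mod 11).
Since F(a, b, c) ≡ 1 ≠ 0 (mod 11), P does NOT lie on the curve.


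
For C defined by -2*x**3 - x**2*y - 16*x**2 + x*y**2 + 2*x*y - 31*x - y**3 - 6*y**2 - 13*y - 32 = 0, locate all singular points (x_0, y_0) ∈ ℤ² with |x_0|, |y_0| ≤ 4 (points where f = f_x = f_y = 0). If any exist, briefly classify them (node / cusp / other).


Singular points: {(-2, -3)}; classification: node.

Compute partial derivatives:
  f_x = -6*x**2 - 2*x*y - 32*x + y**2 + 2*y - 31.
  f_y = -x**2 + 2*x*y + 2*x - 3*y**2 - 12*y - 13.
Scan x_0 ∈ {−4, ..., 4}. For each x_0, f_y(x_0, y) is a polynomial in y; find its integer roots y ∈ {−4, ..., 4}, then test f_x and f at those candidates.
  x = -4: f_y(-4, y) = -3*y**2 - 20*y - 37; no integer root y with |y| ≤ 4.
  x = -3: f_y(-3, y) = -3*y**2 - 18*y - 28; no integer root y with |y| ≤ 4.
  x = -2: f_y(-2, y) = -3*y**2 - 16*y - 21; vanishes at y ∈ {-3}. (-2, -3): f_x = 0, f = 0 — SINGULAR.
  x = -1: f_y(-1, y) = -3*y**2 - 14*y - 16; vanishes at y ∈ {-2}. (-1, -2): f_x = -9 ≠ 0.
  x = 0: f_y(0, y) = -3*y**2 - 12*y - 13; no integer root y with |y| ≤ 4.
  x = 1: f_y(1, y) = -3*y**2 - 10*y - 12; no integer root y with |y| ≤ 4.
  x = 2: f_y(2, y) = -3*y**2 - 8*y - 13; no integer root y with |y| ≤ 4.
  x = 3: f_y(3, y) = -3*y**2 - 6*y - 16; no integer root y with |y| ≤ 4.
  x = 4: f_y(4, y) = -3*y**2 - 4*y - 21; no integer root y with |y| ≤ 4.
Only singular point on the grid: (-2, -3).
Classify: substitute x = -2 + u, y = -3 + v and expand: f = -2*u**3 - u**2*v - u**2 + u*v**2 - v**3 + v**2.
No constant or linear terms (consistent with a singular point). Quadratic part: -u**2 + v**2. Cubic part: -2*u**3 - u**2*v + u*v**2 - v**3.
The quadratic part v**2 - u**2 = (v − u)(v + u) splits into two distinct linear factors, so there are two distinct tangent lines y − -3 = ±(x − -2) — this is a node (ordinary double point).
Classification: node.


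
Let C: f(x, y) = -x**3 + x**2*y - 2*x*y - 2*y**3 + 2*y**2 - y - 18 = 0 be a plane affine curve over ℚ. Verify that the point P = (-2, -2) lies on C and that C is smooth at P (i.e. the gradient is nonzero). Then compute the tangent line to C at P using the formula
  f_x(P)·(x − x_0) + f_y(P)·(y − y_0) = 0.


Tangent line at P: -25*y - 50 = 0.

Step 1: f(-2, -2) = 0, so P lies on C.
Step 2: partial derivatives
  f_x(x, y) = -3*x**2 + 2*x*y - 2*y, f_y(x, y) = x**2 - 2*x - 6*y**2 + 4*y - 1.
  f_x(P) = 0, f_y(P) = -25 (gradient nonzero, so P is smooth).
Step 3: tangent line at P: 0·(x − -2) + -25·(y − -2) = 0.
Expanding: -25*y - 50 = 0.


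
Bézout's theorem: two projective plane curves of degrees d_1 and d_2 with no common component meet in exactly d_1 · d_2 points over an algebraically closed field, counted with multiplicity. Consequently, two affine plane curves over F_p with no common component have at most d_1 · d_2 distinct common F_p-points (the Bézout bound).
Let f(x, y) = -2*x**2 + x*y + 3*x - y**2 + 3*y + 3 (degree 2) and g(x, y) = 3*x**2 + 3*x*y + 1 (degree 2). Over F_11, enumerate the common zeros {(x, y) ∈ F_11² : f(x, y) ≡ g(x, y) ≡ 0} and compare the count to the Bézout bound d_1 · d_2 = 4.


Common zeros: {(4, 6), (8, 8)}; count = 2; Bézout bound = 4.

deg(f) = 2, deg(g) = 2, so Bézout bound = 4.
Scan x ∈ F_11. For each x, list the y ∈ F_11 with f(x, y) ≡ 0 and those with g(x, y) ≡ 0 (mod 11); the common zeros in that column are the intersection.
  x = 0: f ≡ 0 at y ∈ ∅; g ≡ 0 at y ∈ ∅; common: ∅.
  x = 1: f ≡ 0 at y ∈ ∅; g ≡ 0 at y ∈ {6}; common: ∅.
  x = 2: f ≡ 0 at y ∈ ∅; g ≡ 0 at y ∈ {7}; common: ∅.
  x = 3: f ≡ 0 at y ∈ {8, 9}; g ≡ 0 at y ∈ {3}; common: ∅.
  x = 4: f ≡ 0 at y ∈ {1, 6}; g ≡ 0 at y ∈ {6}; common: {6}.
  x = 5: f ≡ 0 at y ∈ ∅; g ≡ 0 at y ∈ {3}; common: ∅.
  x = 6: f ≡ 0 at y ∈ {3, 6}; g ≡ 0 at y ∈ {8}; common: ∅.
  x = 7: f ≡ 0 at y ∈ ∅; g ≡ 0 at y ∈ {5}; common: ∅.
  x = 8: f ≡ 0 at y ∈ {3, 8}; g ≡ 0 at y ∈ {8}; common: {8}.
  x = 9: f ≡ 0 at y ∈ {0, 1}; g ≡ 0 at y ∈ {4}; common: ∅.
  x = 10: f ≡ 0 at y ∈ ∅; g ≡ 0 at y ∈ {5}; common: ∅.
Collecting: common zeros = {(4, 6), (8, 8)}, so the count is 2.
Comparison with the Bézout bound: 2 ≤ 4 = deg(f)·deg(g), as expected for curves with no common component (the affine F_11-count falls short of the bound because intersections may lie at infinity, over extension fields, or carry multiplicity).


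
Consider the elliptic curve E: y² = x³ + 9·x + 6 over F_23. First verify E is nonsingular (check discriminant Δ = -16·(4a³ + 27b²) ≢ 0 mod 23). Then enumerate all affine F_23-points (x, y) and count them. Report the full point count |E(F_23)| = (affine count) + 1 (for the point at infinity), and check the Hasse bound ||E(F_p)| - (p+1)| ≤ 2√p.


Affine points = {(0, 11), (0, 12), (1, 4), (1, 19), (2, 3), (2, 20), (6, 0), (12, 5), (12, 18), (14, 1), (14, 22), (17, 9), (17, 14), (21, 7), (21, 16)}; affine count = 15; |E(F_23)| = 16.

Discriminant check: Δ ∝ 4a³ + 27b² = 4·9³ + 27·6² = 4·729 + 27·36 ≡ 1 (mod 23). Nonzero ⇒ E is nonsingular.
For each x ∈ F_23, compute rhs = x³ + 9·x + 6 mod 23, then count y ∈ F_23 with y² ≡ rhs.
  x = 0: rhs = 6, matching y values: 11, 12 (2 points).
  x = 1: rhs = 16, matching y values: 4, 19 (2 points).
  x = 2: rhs = 9, matching y values: 3, 20 (2 points).
  x = 3: rhs = 14, matching y values: none (0 points).
  x = 4: rhs = 14, matching y values: none (0 points).
  x = 5: rhs = 15, matching y values: none (0 points).
  x = 6: rhs = 0, matching y values: 0 (1 points).
  x = 7: rhs = 21, matching y values: none (0 points).
  x = 8: rhs = 15, matching y values: none (0 points).
  x = 9: rhs = 11, matching y values: none (0 points).
  x = 10: rhs = 15, matching y values: none (0 points).
  x = 11: rhs = 10, matching y values: none (0 points).
  x = 12: rhs = 2, matching y values: 5, 18 (2 points).
  x = 13: rhs = 20, matching y values: none (0 points).
  x = 14: rhs = 1, matching y values: 1, 22 (2 points).
  x = 15: rhs = 20, matching y values: none (0 points).
  x = 16: rhs = 14, matching y values: none (0 points).
  x = 17: rhs = 12, matching y values: 9, 14 (2 points).
  x = 18: rhs = 20, matching y values: none (0 points).
  x = 19: rhs = 21, matching y values: none (0 points).
  x = 20: rhs = 21, matching y values: none (0 points).
  x = 21: rhs = 3, matching y values: 7, 16 (2 points).
  x = 22: rhs = 19, matching y values: none (0 points).
Total affine count: 15.
Full point count |E(F_23)| = 15 + 1 = 16.
Hasse bound: |16 − (23+1)| = |-8| = 8 ≤ 2√23 ≈ 9.5917 ✓.


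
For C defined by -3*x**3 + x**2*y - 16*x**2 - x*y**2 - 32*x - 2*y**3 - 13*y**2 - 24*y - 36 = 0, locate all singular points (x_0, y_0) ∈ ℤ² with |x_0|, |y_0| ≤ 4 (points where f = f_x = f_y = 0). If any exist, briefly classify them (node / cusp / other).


Singular points: {(-2, -2)}; classification: cusp.

Compute partial derivatives:
  f_x = -9*x**2 + 2*x*y - 32*x - y**2 - 32.
  f_y = x**2 - 2*x*y - 6*y**2 - 26*y - 24.
Scan x_0 ∈ {−4, ..., 4}. For each x_0, f_y(x_0, y) is a polynomial in y; find its integer roots y ∈ {−4, ..., 4}, then test f_x and f at those candidates.
  x = -4: f_y(-4, y) = -6*y**2 - 18*y - 8; no integer root y with |y| ≤ 4.
  x = -3: f_y(-3, y) = -6*y**2 - 20*y - 15; no integer root y with |y| ≤ 4.
  x = -2: f_y(-2, y) = -6*y**2 - 22*y - 20; vanishes at y ∈ {-2}. (-2, -2): f_x = 0, f = 0 — SINGULAR.
  x = -1: f_y(-1, y) = -6*y**2 - 24*y - 23; no integer root y with |y| ≤ 4.
  x = 0: f_y(0, y) = -6*y**2 - 26*y - 24; vanishes at y ∈ {-3}. (0, -3): f_x = -41 ≠ 0.
  x = 1: f_y(1, y) = -6*y**2 - 28*y - 23; no integer root y with |y| ≤ 4.
  x = 2: f_y(2, y) = -6*y**2 - 30*y - 20; no integer root y with |y| ≤ 4.
  x = 3: f_y(3, y) = -6*y**2 - 32*y - 15; no integer root y with |y| ≤ 4.
  x = 4: f_y(4, y) = -6*y**2 - 34*y - 8; no integer root y with |y| ≤ 4.
Only singular point on the grid: (-2, -2).
Classify: substitute x = -2 + u, y = -2 + v and expand: f = -3*u**3 + u**2*v - u*v**2 - 2*v**3 + v**2.
No constant or linear terms (consistent with a singular point). Quadratic part: v**2. Cubic part: -3*u**3 + u**2*v - u*v**2 - 2*v**3.
The quadratic part v**2 is a perfect square, so there is a single (double) tangent line v = 0, i.e. y = -2. Restricting the cubic part to that line (v = 0) leaves -3*u**3 ≠ 0, so f is not divisible by v and the branch is v² ≈ 3*u**3 to lowest order — this is a cusp.
Classification: cusp.


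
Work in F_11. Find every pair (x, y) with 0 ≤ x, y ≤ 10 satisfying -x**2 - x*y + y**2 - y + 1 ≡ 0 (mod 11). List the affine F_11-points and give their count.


Affine F_11-points: {(1, 0), (1, 2), (3, 1), (3, 3), (5, 3), (7, 1), (7, 7), (8, 2), (8, 7), (10, 0)}; count = 10.

For each of the 121 pairs (x, y) ∈ F_11², evaluate f(x, y) mod 11. Record the zeros.
  x = 0: [0↦1, 1↦1, 2↦3, 3↦7, 4↦2, 5↦10, 6↦9, 7↦10, 8↦2, 9↦7, 10↦3]  zeros at y ∈ ∅
  x = 1: [0↦0, 1↦10, 2↦0, 3↦3, 4↦8, 5↦4, 6↦2, 7↦2, 8↦4, 9↦8, 10↦3]  zeros at y ∈ {0, 2}
  x = 2: [0↦8, 1↦6, 2↦6, 3↦8, 4↦1, 5↦7, 6↦4, 7↦3, 8↦4, 9↦7, 10↦1]  zeros at y ∈ ∅
  x = 3: [0↦3, 1↦0, 2↦10, 3↦0, 4↦3, 5↦8, 6↦4, 7↦2, 8↦2, 9↦4, 10↦8]  zeros at y ∈ {1, 3}
  x = 4: [0↦7, 1↦3, 2↦1, 3↦1, 4↦3, 5↦7, 6↦2, 7↦10, 8↦9, 9↦10, 10↦2]  zeros at y ∈ ∅
  x = 5: [0↦9, 1↦4, 2↦1, 3↦0, 4↦1, 5↦4, 6↦9, 7↦5, 8↦3, 9↦3, 10↦5]  zeros at y ∈ {3}
  x = 6: [0↦9, 1↦3, 2↦10, 3↦8, 4↦8, 5↦10, 6↦3, 7↦9, 8↦6, 9↦5, 10↦6]  zeros at y ∈ ∅
  x = 7: [0↦7, 1↦0, 2↦6, 3↦3, 4↦2, 5↦3, 6↦6, 7↦0, 8↦7, 9↦5, 10↦5]  zeros at y ∈ {1, 7}
  x = 8: [0↦3, 1↦6, 2↦0, 3↦7, 4↦5, 5↦5, 6↦7, 7↦0, 8↦6, 9↦3, 10↦2]  zeros at y ∈ {2, 7}
  x = 9: [0↦8, 1↦10, 2↦3, 3↦9, 4↦6, 5↦5, 6↦6, 7↦9, 8↦3, 9↦10, 10↦8]  zeros at y ∈ ∅
  x = 10: [0↦0, 1↦1, 2↦4, 3↦9, 4↦5, 5↦3, 6↦3, 7↦5, 8↦9, 9↦4, 10↦1]  zeros at y ∈ {0}
Collecting zeros: affine points = {(1, 0), (1, 2), (3, 1), (3, 3), (5, 3), (7, 1), (7, 7), (8, 2), (8, 7), (10, 0)}.
Total count |C(F_11)_aff| = 10.


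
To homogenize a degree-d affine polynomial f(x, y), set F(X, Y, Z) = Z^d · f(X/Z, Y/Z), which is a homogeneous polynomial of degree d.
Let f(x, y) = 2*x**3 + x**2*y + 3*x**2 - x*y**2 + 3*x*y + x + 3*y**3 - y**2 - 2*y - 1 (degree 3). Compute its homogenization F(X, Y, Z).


F(X, Y, Z) = 2*X**3 + X**2*Y + 3*X**2*Z - X*Y**2 + 3*X*Y*Z + X*Z**2 + 3*Y**3 - Y**2*Z - 2*Y*Z**2 - Z**3

deg(f) = 3.
Substitute x = X/Z, y = Y/Z into f, then multiply by Z^3.
  monomial 2·x^3·y^0 ↦ 2·X^3·Y^0·Z^0.
  monomial 1·x^2·y^1 ↦ 1·X^2·Y^1·Z^0.
  monomial 3·x^2·y^0 ↦ 3·X^2·Y^0·Z^1.
  monomial -1·x^1·y^2 ↦ -1·X^1·Y^2·Z^0.
  monomial 3·x^1·y^1 ↦ 3·X^1·Y^1·Z^1.
  monomial 1·x^1·y^0 ↦ 1·X^1·Y^0·Z^2.
  monomial 3·x^0·y^3 ↦ 3·X^0·Y^3·Z^0.
  monomial -1·x^0·y^2 ↦ -1·X^0·Y^2·Z^1.
  monomial -2·x^0·y^1 ↦ -2·X^0·Y^1·Z^2.
  monomial -1·x^0·y^0 ↦ -1·X^0·Y^0·Z^3.
Collecting: F(X, Y, Z) = 2*X**3 + X**2*Y + 3*X**2*Z - X*Y**2 + 3*X*Y*Z + X*Z**2 + 3*Y**3 - Y**2*Z - 2*Y*Z**2 - Z**3.


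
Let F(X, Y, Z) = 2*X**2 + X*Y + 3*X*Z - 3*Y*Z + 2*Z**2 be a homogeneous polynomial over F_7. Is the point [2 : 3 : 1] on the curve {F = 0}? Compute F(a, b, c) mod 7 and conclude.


F(2,3,1) ≡ 6 (mod 7); P is NOT on the curve.

Evaluate F(2, 3, 1) term-by-term (mod 7).
  2*X**2 ↦ 2·4·1·1 = 8
  X*Y ↦ 1·2·3·1 = 6
  3*X*Z ↦ 3·2·1·1 = 6
  -3*Y*Z ↦ -3·1·3·1 = -9
  2*Z**2 ↦ 2·1·1·1 = 2
Sum: F(2, 3, 1) = (8) + (6) + (6) + (-9) + (2) = 13.
Reducing mod 7: 13 ≡ 6 (mod 7).
Since F(a, b, c) ≡ 6 ≠ 0 (mod 7), P does NOT lie on the curve.


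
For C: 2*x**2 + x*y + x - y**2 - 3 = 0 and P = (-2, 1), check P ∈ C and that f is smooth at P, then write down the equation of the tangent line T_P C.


Tangent line at P: -6*x - 4*y - 8 = 0.

Step 1: f(-2, 1) = 0, so P lies on C.
Step 2: partial derivatives
  f_x(x, y) = 4*x + y + 1, f_y(x, y) = x - 2*y.
  f_x(P) = -6, f_y(P) = -4 (gradient nonzero, so P is smooth).
Step 3: tangent line at P: -6·(x − -2) + -4·(y − 1) = 0.
Expanding: -6*x - 4*y - 8 = 0.


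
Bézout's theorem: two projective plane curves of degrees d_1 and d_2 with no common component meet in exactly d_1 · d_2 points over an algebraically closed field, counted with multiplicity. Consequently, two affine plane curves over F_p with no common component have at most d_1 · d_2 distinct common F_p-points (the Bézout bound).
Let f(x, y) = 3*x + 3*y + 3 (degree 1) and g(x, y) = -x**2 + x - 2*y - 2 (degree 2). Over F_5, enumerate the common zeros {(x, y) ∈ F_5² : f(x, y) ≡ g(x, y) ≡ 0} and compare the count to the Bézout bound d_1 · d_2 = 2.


Common zeros: {(0, 4), (3, 1)}; count = 2; Bézout bound = 2.

deg(f) = 1, deg(g) = 2, so Bézout bound = 2.
Scan x ∈ F_5. For each x, list the y ∈ F_5 with f(x, y) ≡ 0 and those with g(x, y) ≡ 0 (mod 5); the common zeros in that column are the intersection.
  x = 0: f ≡ 0 at y ∈ {4}; g ≡ 0 at y ∈ {4}; common: {4}.
  x = 1: f ≡ 0 at y ∈ {3}; g ≡ 0 at y ∈ {4}; common: ∅.
  x = 2: f ≡ 0 at y ∈ {2}; g ≡ 0 at y ∈ {3}; common: ∅.
  x = 3: f ≡ 0 at y ∈ {1}; g ≡ 0 at y ∈ {1}; common: {1}.
  x = 4: f ≡ 0 at y ∈ {0}; g ≡ 0 at y ∈ {3}; common: ∅.
Collecting: common zeros = {(0, 4), (3, 1)}, so the count is 2.
Comparison with the Bézout bound: 2 ≤ 2 = deg(f)·deg(g), as expected for curves with no common component (the bound is attained).


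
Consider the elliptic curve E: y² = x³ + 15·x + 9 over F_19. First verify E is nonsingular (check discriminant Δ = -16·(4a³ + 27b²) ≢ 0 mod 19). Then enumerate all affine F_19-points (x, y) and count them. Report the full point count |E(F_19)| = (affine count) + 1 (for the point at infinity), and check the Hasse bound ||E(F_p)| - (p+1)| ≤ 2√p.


Affine points = {(0, 3), (0, 16), (1, 5), (1, 14), (2, 3), (2, 16), (3, 9), (3, 10), (4, 0), (5, 0), (6, 7), (6, 12), (7, 1), (7, 18), (10, 0), (11, 2), (11, 17), (12, 6), (12, 13), (13, 8), (13, 11), (17, 3), (17, 16)}; affine count = 23; |E(F_19)| = 24.

Discriminant check: Δ ∝ 4a³ + 27b² = 4·15³ + 27·9² = 4·3375 + 27·81 ≡ 12 (mod 19). Nonzero ⇒ E is nonsingular.
For each x ∈ F_19, compute rhs = x³ + 15·x + 9 mod 19, then count y ∈ F_19 with y² ≡ rhs.
  x = 0: rhs = 9, matching y values: 3, 16 (2 points).
  x = 1: rhs = 6, matching y values: 5, 14 (2 points).
  x = 2: rhs = 9, matching y values: 3, 16 (2 points).
  x = 3: rhs = 5, matching y values: 9, 10 (2 points).
  x = 4: rhs = 0, matching y values: 0 (1 points).
  x = 5: rhs = 0, matching y values: 0 (1 points).
  x = 6: rhs = 11, matching y values: 7, 12 (2 points).
  x = 7: rhs = 1, matching y values: 1, 18 (2 points).
  x = 8: rhs = 14, matching y values: none (0 points).
  x = 9: rhs = 18, matching y values: none (0 points).
  x = 10: rhs = 0, matching y values: 0 (1 points).
  x = 11: rhs = 4, matching y values: 2, 17 (2 points).
  x = 12: rhs = 17, matching y values: 6, 13 (2 points).
  x = 13: rhs = 7, matching y values: 8, 11 (2 points).
  x = 14: rhs = 18, matching y values: none (0 points).
  x = 15: rhs = 18, matching y values: none (0 points).
  x = 16: rhs = 13, matching y values: none (0 points).
  x = 17: rhs = 9, matching y values: 3, 16 (2 points).
  x = 18: rhs = 12, matching y values: none (0 points).
Total affine count: 23.
Full point count |E(F_19)| = 23 + 1 = 24.
Hasse bound: |24 − (19+1)| = |4| = 4 ≤ 2√19 ≈ 8.7178 ✓.


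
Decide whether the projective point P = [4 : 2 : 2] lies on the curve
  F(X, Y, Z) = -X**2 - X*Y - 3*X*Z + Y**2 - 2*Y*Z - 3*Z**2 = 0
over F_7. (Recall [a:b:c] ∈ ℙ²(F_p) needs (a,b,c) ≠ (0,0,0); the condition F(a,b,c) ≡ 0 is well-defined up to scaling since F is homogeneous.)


F(4,2,2) ≡ 6 (mod 7); P is NOT on the curve.

Evaluate F(4, 2, 2) term-by-term (mod 7).
  -X**2 ↦ -1·16·1·1 = -16
  -X*Y ↦ -1·4·2·1 = -8
  -3*X*Z ↦ -3·4·1·2 = -24
  Y**2 ↦ 1·1·4·1 = 4
  -2*Y*Z ↦ -2·1·2·2 = -8
  -3*Z**2 ↦ -3·1·1·4 = -12
Sum: F(4, 2, 2) = (-16) + (-8) + (-24) + (4) + (-8) + (-12) = -64.
Reducing mod 7: -64 ≡ 6 (mod 7).
Since F(a, b, c) ≡ 6 ≠ 0 (mod 7), P does NOT lie on the curve.


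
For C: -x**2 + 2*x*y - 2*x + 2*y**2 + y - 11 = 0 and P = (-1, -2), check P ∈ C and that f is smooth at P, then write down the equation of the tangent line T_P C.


Tangent line at P: -4*x - 9*y - 22 = 0.

Step 1: f(-1, -2) = 0, so P lies on C.
Step 2: partial derivatives
  f_x(x, y) = -2*x + 2*y - 2, f_y(x, y) = 2*x + 4*y + 1.
  f_x(P) = -4, f_y(P) = -9 (gradient nonzero, so P is smooth).
Step 3: tangent line at P: -4·(x − -1) + -9·(y − -2) = 0.
Expanding: -4*x - 9*y - 22 = 0.


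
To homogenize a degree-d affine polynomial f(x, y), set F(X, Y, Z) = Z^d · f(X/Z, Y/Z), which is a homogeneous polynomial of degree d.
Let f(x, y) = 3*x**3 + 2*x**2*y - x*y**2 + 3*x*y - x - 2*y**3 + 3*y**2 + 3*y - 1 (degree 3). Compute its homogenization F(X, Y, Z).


F(X, Y, Z) = 3*X**3 + 2*X**2*Y - X*Y**2 + 3*X*Y*Z - X*Z**2 - 2*Y**3 + 3*Y**2*Z + 3*Y*Z**2 - Z**3

deg(f) = 3.
Substitute x = X/Z, y = Y/Z into f, then multiply by Z^3.
  monomial 3·x^3·y^0 ↦ 3·X^3·Y^0·Z^0.
  monomial 2·x^2·y^1 ↦ 2·X^2·Y^1·Z^0.
  monomial -1·x^1·y^2 ↦ -1·X^1·Y^2·Z^0.
  monomial 3·x^1·y^1 ↦ 3·X^1·Y^1·Z^1.
  monomial -1·x^1·y^0 ↦ -1·X^1·Y^0·Z^2.
  monomial -2·x^0·y^3 ↦ -2·X^0·Y^3·Z^0.
  monomial 3·x^0·y^2 ↦ 3·X^0·Y^2·Z^1.
  monomial 3·x^0·y^1 ↦ 3·X^0·Y^1·Z^2.
  monomial -1·x^0·y^0 ↦ -1·X^0·Y^0·Z^3.
Collecting: F(X, Y, Z) = 3*X**3 + 2*X**2*Y - X*Y**2 + 3*X*Y*Z - X*Z**2 - 2*Y**3 + 3*Y**2*Z + 3*Y*Z**2 - Z**3.


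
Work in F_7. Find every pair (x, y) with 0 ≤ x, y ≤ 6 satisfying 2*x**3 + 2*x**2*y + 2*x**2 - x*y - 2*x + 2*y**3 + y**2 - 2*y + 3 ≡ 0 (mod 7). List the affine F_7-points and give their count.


Affine F_7-points: {(1, 1), (2, 3), (4, 5), (5, 2), (5, 4)}; count = 5.

For each of the 49 pairs (x, y) ∈ F_7², evaluate f(x, y) mod 7. Record the zeros.
  x = 0: [0↦3, 1↦4, 2↦5, 3↦4, 4↦6, 5↦2, 6↦4]  zeros at y ∈ ∅
  x = 1: [0↦5, 1↦0, 2↦2, 3↦2, 4↦5, 5↦2, 6↦5]  zeros at y ∈ {1}
  x = 2: [0↦2, 1↦2, 2↦2, 3↦0, 4↦1, 5↦3, 6↦4]  zeros at y ∈ {3}
  x = 3: [0↦6, 1↦1, 2↦3, 3↦3, 4↦6, 5↦3, 6↦6]  zeros at y ∈ ∅
  x = 4: [0↦1, 1↦2, 2↦3, 3↦2, 4↦4, 5↦0, 6↦2]  zeros at y ∈ {5}
  x = 5: [0↦6, 1↦3, 2↦0, 3↦2, 4↦0, 5↦6, 6↦4]  zeros at y ∈ {2, 4}
  x = 6: [0↦5, 1↦2, 2↦6, 3↦1, 4↦6, 5↦5, 6↦3]  zeros at y ∈ ∅
Collecting zeros: affine points = {(1, 1), (2, 3), (4, 5), (5, 2), (5, 4)}.
Total count |C(F_7)_aff| = 5.


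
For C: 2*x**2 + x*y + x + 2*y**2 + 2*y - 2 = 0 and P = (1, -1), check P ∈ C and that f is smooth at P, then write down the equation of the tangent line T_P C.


Tangent line at P: 4*x - y - 5 = 0.

Step 1: f(1, -1) = 0, so P lies on C.
Step 2: partial derivatives
  f_x(x, y) = 4*x + y + 1, f_y(x, y) = x + 4*y + 2.
  f_x(P) = 4, f_y(P) = -1 (gradient nonzero, so P is smooth).
Step 3: tangent line at P: 4·(x − 1) + -1·(y − -1) = 0.
Expanding: 4*x - y - 5 = 0.


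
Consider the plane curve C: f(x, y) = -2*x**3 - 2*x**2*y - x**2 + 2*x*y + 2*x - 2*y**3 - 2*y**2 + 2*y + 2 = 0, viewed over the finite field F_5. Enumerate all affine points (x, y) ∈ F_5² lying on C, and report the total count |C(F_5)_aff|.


Affine F_5-points: {(0, 1), (0, 4), (1, 3), (2, 1), (3, 0), (3, 4), (4, 1)}; count = 7.

For each of the 25 pairs (x, y) ∈ F_5², evaluate f(x, y) mod 5. Record the zeros.
  x = 0: [0↦2, 1↦0, 2↦2, 3↦1, 4↦0]  zeros at y ∈ {1, 4}
  x = 1: [0↦1, 1↦4, 2↦1, 3↦0, 4↦4]  zeros at y ∈ {3}
  x = 2: [0↦1, 1↦0, 2↦3, 3↦3, 4↦3]  zeros at y ∈ {1}
  x = 3: [0↦0, 1↦1, 2↦1, 3↦3, 4↦0]  zeros at y ∈ {0, 4}
  x = 4: [0↦1, 1↦0, 2↦3, 3↦3, 4↦3]  zeros at y ∈ {1}
Collecting zeros: affine points = {(0, 1), (0, 4), (1, 3), (2, 1), (3, 0), (3, 4), (4, 1)}.
Total count |C(F_5)_aff| = 7.


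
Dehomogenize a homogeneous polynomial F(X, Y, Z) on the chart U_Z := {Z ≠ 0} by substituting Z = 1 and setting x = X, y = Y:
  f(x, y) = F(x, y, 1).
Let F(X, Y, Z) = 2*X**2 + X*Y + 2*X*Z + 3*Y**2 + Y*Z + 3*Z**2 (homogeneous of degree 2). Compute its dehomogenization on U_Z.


f(x, y) = 2*x**2 + x*y + 2*x + 3*y**2 + y + 3

On U_Z we set Z = 1. Each monomial c·X^i·Y^j·Z^k in F becomes c·x^i·y^j·1^k = c·x^i·y^j.
Substituting Z = 1: F(X, Y, 1) = 2*x**2 + x*y + 2*x + 3*y**2 + y + 3.
Note: deg(f) ≤ deg(F) = 2; strict inequality happens when F is divisible by Z (lost terms).


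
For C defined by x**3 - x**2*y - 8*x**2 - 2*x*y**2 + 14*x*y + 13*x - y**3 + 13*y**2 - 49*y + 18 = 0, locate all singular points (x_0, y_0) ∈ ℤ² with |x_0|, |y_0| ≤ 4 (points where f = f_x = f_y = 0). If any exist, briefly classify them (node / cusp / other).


Singular points: {(3, 2)}; classification: node.

Compute partial derivatives:
  f_x = 3*x**2 - 2*x*y - 16*x - 2*y**2 + 14*y + 13.
  f_y = -x**2 - 4*x*y + 14*x - 3*y**2 + 26*y - 49.
Scan x_0 ∈ {−4, ..., 4}. For each x_0, f_y(x_0, y) is a polynomial in y; find its integer roots y ∈ {−4, ..., 4}, then test f_x and f at those candidates.
  x = -4: f_y(-4, y) = -3*y**2 + 42*y - 121; no integer root y with |y| ≤ 4.
  x = -3: f_y(-3, y) = -3*y**2 + 38*y - 100; no integer root y with |y| ≤ 4.
  x = -2: f_y(-2, y) = -3*y**2 + 34*y - 81; no integer root y with |y| ≤ 4.
  x = -1: f_y(-1, y) = -3*y**2 + 30*y - 64; no integer root y with |y| ≤ 4.
  x = 0: f_y(0, y) = -3*y**2 + 26*y - 49; no integer root y with |y| ≤ 4.
  x = 1: f_y(1, y) = -3*y**2 + 22*y - 36; no integer root y with |y| ≤ 4.
  x = 2: f_y(2, y) = -3*y**2 + 18*y - 25; no integer root y with |y| ≤ 4.
  x = 3: f_y(3, y) = -3*y**2 + 14*y - 16; vanishes at y ∈ {2}. (3, 2): f_x = 0, f = 0 — SINGULAR.
  x = 4: f_y(4, y) = -3*y**2 + 10*y - 9; no integer root y with |y| ≤ 4.
Only singular point on the grid: (3, 2).
Classify: substitute x = 3 + u, y = 2 + v and expand: f = u**3 - u**2*v - u**2 - 2*u*v**2 - v**3 + v**2.
No constant or linear terms (consistent with a singular point). Quadratic part: -u**2 + v**2. Cubic part: u**3 - u**2*v - 2*u*v**2 - v**3.
The quadratic part v**2 - u**2 = (v − u)(v + u) splits into two distinct linear factors, so there are two distinct tangent lines y − 2 = ±(x − 3) — this is a node (ordinary double point).
Classification: node.


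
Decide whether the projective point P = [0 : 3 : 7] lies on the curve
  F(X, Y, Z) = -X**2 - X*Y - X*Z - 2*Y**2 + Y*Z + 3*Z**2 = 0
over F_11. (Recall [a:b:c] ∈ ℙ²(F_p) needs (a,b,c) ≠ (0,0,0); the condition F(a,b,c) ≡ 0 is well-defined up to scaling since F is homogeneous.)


F(0,3,7) ≡ 7 (mod 11); P is NOT on the curve.

Evaluate F(0, 3, 7) term-by-term (mod 11).
  -X**2 ↦ -1·0·1·1 = 0
  -X*Y ↦ -1·0·3·1 = 0
  -X*Z ↦ -1·0·1·7 = 0
  -2*Y**2 ↦ -2·1·9·1 = -18
  Y*Z ↦ 1·1·3·7 = 21
  3*Z**2 ↦ 3·1·1·49 = 147
Sum: F(0, 3, 7) = (0) + (0) + (0) + (-18) + (21) + (147) = 150.
Reducing mod 11: 150 ≡ 7 (mod 11).
Since F(a, b, c) ≡ 7 ≠ 0 (mod 11), P does NOT lie on the curve.


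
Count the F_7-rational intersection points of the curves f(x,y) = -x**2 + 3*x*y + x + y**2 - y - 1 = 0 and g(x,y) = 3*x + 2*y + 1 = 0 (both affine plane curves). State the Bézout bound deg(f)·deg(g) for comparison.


Common zeros: ∅; count = 0; Bézout bound = 2.

deg(f) = 2, deg(g) = 1, so Bézout bound = 2.
Scan x ∈ F_7. For each x, list the y ∈ F_7 with f(x, y) ≡ 0 and those with g(x, y) ≡ 0 (mod 7); the common zeros in that column are the intersection.
  x = 0: f ≡ 0 at y ∈ ∅; g ≡ 0 at y ∈ {3}; common: ∅.
  x = 1: f ≡ 0 at y ∈ {2, 3}; g ≡ 0 at y ∈ {5}; common: ∅.
  x = 2: f ≡ 0 at y ∈ {3, 6}; g ≡ 0 at y ∈ {0}; common: ∅.
  x = 3: f ≡ 0 at y ∈ {0, 6}; g ≡ 0 at y ∈ {2}; common: ∅.
  x = 4: f ≡ 0 at y ∈ ∅; g ≡ 0 at y ∈ {4}; common: ∅.
  x = 5: f ≡ 0 at y ∈ {0}; g ≡ 0 at y ∈ {6}; common: ∅.
  x = 6: f ≡ 0 at y ∈ {2}; g ≡ 0 at y ∈ {1}; common: ∅.
Collecting: common zeros = ∅, so the count is 0.
Comparison with the Bézout bound: 0 ≤ 2 = deg(f)·deg(g), as expected for curves with no common component (the affine F_7-count falls short of the bound because intersections may lie at infinity, over extension fields, or carry multiplicity).


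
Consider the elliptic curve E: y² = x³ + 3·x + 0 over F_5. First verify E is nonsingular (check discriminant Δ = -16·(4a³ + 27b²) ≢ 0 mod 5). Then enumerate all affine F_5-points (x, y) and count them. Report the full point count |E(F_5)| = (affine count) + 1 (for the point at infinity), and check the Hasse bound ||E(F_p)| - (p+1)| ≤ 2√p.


Affine points = {(0, 0), (1, 2), (1, 3), (2, 2), (2, 3), (3, 1), (3, 4), (4, 1), (4, 4)}; affine count = 9; |E(F_5)| = 10.

Discriminant check: Δ ∝ 4a³ + 27b² = 4·3³ + 27·0² = 4·27 + 27·0 ≡ 3 (mod 5). Nonzero ⇒ E is nonsingular.
For each x ∈ F_5, compute rhs = x³ + 3·x + 0 mod 5, then count y ∈ F_5 with y² ≡ rhs.
  x = 0: rhs = 0, matching y values: 0 (1 points).
  x = 1: rhs = 4, matching y values: 2, 3 (2 points).
  x = 2: rhs = 4, matching y values: 2, 3 (2 points).
  x = 3: rhs = 1, matching y values: 1, 4 (2 points).
  x = 4: rhs = 1, matching y values: 1, 4 (2 points).
Total affine count: 9.
Full point count |E(F_5)| = 9 + 1 = 10.
Hasse bound: |10 − (5+1)| = |4| = 4 ≤ 2√5 ≈ 4.4721 ✓.
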